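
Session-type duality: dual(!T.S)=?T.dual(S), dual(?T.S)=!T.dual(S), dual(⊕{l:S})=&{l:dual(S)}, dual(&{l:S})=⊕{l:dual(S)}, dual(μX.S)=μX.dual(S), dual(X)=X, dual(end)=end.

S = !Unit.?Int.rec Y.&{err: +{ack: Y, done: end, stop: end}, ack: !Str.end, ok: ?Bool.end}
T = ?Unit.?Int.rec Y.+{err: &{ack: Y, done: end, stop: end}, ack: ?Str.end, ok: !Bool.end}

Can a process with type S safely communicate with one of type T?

NO

!Unit vs ?Unit  ok
  ?Int vs ?Int  ✗ same direction on both sides — not dual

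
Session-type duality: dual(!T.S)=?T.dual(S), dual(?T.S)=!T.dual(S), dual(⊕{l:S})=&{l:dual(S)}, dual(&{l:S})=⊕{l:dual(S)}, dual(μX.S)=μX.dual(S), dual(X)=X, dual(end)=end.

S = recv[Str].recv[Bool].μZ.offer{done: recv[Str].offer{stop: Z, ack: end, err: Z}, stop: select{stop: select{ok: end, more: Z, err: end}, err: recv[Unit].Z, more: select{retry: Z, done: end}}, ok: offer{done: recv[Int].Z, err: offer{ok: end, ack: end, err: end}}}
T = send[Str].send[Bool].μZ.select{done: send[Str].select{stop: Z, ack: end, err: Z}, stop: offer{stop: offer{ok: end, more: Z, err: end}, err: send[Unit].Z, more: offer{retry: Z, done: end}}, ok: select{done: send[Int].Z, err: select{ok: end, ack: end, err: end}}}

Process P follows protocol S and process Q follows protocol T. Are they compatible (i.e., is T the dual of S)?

YES

recv[Str] vs send[Str]  match
  recv[Bool] vs send[Bool]  match
    μZ vs μZ  match (rec unchanged)
      offer{done,stop,ok} vs select{done,stop,ok}  match labels match
        • done:
          recv[Str] vs send[Str]  match
            offer{stop,ack,err} vs select{stop,ack,err}  match labels match
              • stop:
                Z vs Z  match
              • ack:
                end vs end  match
              • err:
                Z vs Z  match
        • stop:
          select{stop,err,more} vs offer{stop,err,more}  match labels match
            • stop:
              select{ok,more,err} vs offer{ok,more,err}  match labels match
                • ok:
                  end vs end  match
                • more:
                  Z vs Z  match
                • err:
                  end vs end  match
            • err:
              recv[Unit] vs send[Unit]  match
                Z vs Z  match
            • more:
              select{retry,done} vs offer{retry,done}  match labels match
                • retry:
                  Z vs Z  match
                • done:
                  end vs end  match
        • ok:
          offer{done,err} vs select{done,err}  match labels match
            • done:
              recv[Int] vs send[Int]  match
                Z vs Z  match
            • err:
              offer{ok,ack,err} vs select{ok,ack,err}  match labels match
                • ok:
                  end vs end  match
                • ack:
                  end vs end  match
                • err:
                  end vs end  match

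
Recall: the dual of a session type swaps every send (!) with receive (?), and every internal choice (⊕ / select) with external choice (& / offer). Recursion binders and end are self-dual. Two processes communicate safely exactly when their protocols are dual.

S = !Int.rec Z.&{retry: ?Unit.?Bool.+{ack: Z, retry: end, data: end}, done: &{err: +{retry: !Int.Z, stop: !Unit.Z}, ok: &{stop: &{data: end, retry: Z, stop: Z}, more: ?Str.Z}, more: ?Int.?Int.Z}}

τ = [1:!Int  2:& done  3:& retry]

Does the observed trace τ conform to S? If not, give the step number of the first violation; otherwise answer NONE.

@1 !Int  match  residual = rec Z.…
@2 & done  match  residual = &{err: +{retry: !Int.rec Z.…, stop: !Unit.rec Z.…}, ok: &{stop: &{data: end, retry: rec Z.…, stop: rec Z.…}, more: ?Str.rec Z.…}, more: ?Int.?Int.rec Z.…}
@3 got & retry, protocol expects & err or & ok or & more  ✗

3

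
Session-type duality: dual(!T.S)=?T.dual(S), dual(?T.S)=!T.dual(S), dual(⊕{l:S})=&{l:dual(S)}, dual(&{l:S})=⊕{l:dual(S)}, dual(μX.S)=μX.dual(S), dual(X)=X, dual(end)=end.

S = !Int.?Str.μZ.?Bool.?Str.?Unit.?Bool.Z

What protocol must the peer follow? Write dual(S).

?Int.!Str.μZ.!Bool.!Str.!Unit.!Bool.Z

!Int = ?Int
  ?Str = !Str
    μZ = μZ  (binder kept)
      ?Bool = !Bool
        ?Str = !Str
          ?Unit = !Unit
            ?Bool = !Bool
              Z self-dual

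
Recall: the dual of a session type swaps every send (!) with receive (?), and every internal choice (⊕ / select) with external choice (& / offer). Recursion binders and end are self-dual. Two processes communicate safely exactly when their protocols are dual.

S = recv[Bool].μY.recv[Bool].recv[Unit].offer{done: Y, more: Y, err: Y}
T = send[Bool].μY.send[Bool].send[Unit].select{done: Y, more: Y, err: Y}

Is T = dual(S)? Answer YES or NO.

recv[Bool] | send[Bool]  ✓
  μY | μY  ✓ (rec unchanged)
    recv[Bool] | send[Bool]  ✓
      recv[Unit] | send[Unit]  ✓
        offer{done,more,err} | select{done,more,err}  ✓ label sets agree
          • done:
            Y | Y  ✓
          • more:
            Y | Y  ✓
          • err:
            Y | Y  ✓

YES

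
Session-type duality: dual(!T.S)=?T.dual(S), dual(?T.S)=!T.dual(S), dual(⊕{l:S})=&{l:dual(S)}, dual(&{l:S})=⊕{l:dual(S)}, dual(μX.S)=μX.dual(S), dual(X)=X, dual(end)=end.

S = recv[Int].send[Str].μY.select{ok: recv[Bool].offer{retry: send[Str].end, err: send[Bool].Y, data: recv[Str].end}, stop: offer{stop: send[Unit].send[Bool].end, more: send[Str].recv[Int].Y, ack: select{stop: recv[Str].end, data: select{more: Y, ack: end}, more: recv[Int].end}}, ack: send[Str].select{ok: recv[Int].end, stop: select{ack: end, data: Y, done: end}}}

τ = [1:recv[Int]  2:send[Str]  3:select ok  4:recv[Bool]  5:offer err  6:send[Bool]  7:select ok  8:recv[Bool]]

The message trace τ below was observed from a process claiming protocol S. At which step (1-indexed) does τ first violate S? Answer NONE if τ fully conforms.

@1 recv[Int]  ✓  residual = send[Str].μY.…
@2 send[Str]  ✓  residual = μY.…
@3 select ok  ✓  residual = recv[Bool].offer{retry: send[Str].end, err: send[Bool].μY.…, data: recv[Str].end}
@4 recv[Bool]  ✓  residual = offer{retry: send[Str].end, err: send[Bool].μY.…, data: recv[Str].end}
@5 offer err  ✓  residual = send[Bool].μY.…
@6 send[Bool]  ✓  residual = μY.…
@7 select ok  ✓  residual = recv[Bool].offer{retry: send[Str].end, err: send[Bool].μY.…, data: recv[Str].end}
@8 recv[Bool]  ✓  residual = offer{retry: send[Str].end, err: send[Bool].μY.…, data: recv[Str].end}
τ conforms to S (length 8)

NONE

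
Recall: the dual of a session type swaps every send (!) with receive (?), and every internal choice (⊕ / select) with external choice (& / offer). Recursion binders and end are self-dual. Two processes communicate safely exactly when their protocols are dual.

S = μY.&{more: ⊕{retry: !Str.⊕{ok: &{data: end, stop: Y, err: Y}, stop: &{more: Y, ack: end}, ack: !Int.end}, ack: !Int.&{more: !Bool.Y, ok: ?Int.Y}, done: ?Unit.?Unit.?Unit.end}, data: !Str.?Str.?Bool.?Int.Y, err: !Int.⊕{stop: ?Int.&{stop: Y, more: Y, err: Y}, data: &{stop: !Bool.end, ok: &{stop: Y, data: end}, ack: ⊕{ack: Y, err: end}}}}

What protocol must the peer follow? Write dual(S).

μY.⊕{more: &{retry: ?Str.&{ok: ⊕{data: end, stop: Y, err: Y}, stop: ⊕{more: Y, ack: end}, ack: ?Int.end}, ack: ?Int.⊕{more: ?Bool.Y, ok: !Int.Y}, done: !Unit.!Unit.!Unit.end}, data: ?Str.!Str.!Bool.!Int.Y, err: ?Int.&{stop: !Int.⊕{stop: Y, more: Y, err: Y}, data: ⊕{stop: ?Bool.end, ok: ⊕{stop: Y, data: end}, ack: &{ack: Y, err: end}}}}

μY = μY  (binder kept)
  &{more,data,err} = ⊕{more,data,err}  (offer→select)
    [more]
      ⊕{retry,ack,done} = &{retry,ack,done}  (internal→external)
        [retry]
          !Str = ?Str
            ⊕{ok,stop,ack} = &{ok,stop,ack}  (internal→external)
              [ok]
                &{data,stop,err} = ⊕{data,stop,err}  (offer→select)
                  [data]
                    dual(end) = end
                  [stop]
                    dual(Y) = Y
                  [err]
                    dual(Y) = Y
              [stop]
                &{more,ack} = ⊕{more,ack}  (offer→select)
                  [more]
                    dual(Y) = Y
                  [ack]
                    dual(end) = end
              [ack]
                !Int = ?Int
                  dual(end) = end
        [ack]
          !Int = ?Int
            &{more,ok} = ⊕{more,ok}  (offer→select)
              [more]
                !Bool = ?Bool
                  dual(Y) = Y
              [ok]
                ?Int = !Int
                  dual(Y) = Y
        [done]
          ?Unit = !Unit
            ?Unit = !Unit
              ?Unit = !Unit
                dual(end) = end
    [data]
      !Str = ?Str
        ?Str = !Str
          ?Bool = !Bool
            ?Int = !Int
              dual(Y) = Y
    [err]
      !Int = ?Int
        ⊕{stop,data} = &{stop,data}  (internal→external)
          [stop]
            ?Int = !Int
              &{stop,more,err} = ⊕{stop,more,err}  (offer→select)
                [stop]
                  dual(Y) = Y
                [more]
                  dual(Y) = Y
                [err]
                  dual(Y) = Y
          [data]
            &{stop,ok,ack} = ⊕{stop,ok,ack}  (offer→select)
              [stop]
                !Bool = ?Bool
                  dual(end) = end
              [ok]
                &{stop,data} = ⊕{stop,data}  (offer→select)
                  [stop]
                    dual(Y) = Y
                  [data]
                    dual(end) = end
              [ack]
                ⊕{ack,err} = &{ack,err}  (internal→external)
                  [ack]
                    dual(Y) = Y
                  [err]
                    dual(end) = end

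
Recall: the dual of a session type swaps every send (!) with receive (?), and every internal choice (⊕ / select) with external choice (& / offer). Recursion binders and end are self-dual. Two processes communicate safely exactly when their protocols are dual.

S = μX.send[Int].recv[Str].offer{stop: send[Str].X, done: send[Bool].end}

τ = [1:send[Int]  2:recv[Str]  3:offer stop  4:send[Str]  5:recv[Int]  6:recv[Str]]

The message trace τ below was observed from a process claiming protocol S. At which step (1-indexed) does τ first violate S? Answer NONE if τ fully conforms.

step 1: send[Int]  ok  residual = recv[Str].offer{stop: send[Str].μX.…, done: send[Bool].end}
step 2: recv[Str]  ok  residual = offer{stop: send[Str].μX.…, done: send[Bool].end}
step 3: offer stop  ok  residual = send[Str].μX.…
step 4: send[Str]  ok  residual = μX.…
step 5: got recv[Int], protocol expects send[Int]  ✗

5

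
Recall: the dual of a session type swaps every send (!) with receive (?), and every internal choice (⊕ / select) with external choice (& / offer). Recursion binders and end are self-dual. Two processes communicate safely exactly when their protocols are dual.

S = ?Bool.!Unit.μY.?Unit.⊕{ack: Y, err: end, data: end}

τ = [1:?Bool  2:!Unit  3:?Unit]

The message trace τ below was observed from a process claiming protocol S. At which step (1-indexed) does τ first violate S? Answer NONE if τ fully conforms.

NONE

@1 ?Bool  ok  residual = !Unit.μY.…
@2 !Unit  ok  residual = μY.…
@3 ?Unit  ok  residual = ⊕{ack: μY.…, err: end, data: end}
τ conforms to S (length 3)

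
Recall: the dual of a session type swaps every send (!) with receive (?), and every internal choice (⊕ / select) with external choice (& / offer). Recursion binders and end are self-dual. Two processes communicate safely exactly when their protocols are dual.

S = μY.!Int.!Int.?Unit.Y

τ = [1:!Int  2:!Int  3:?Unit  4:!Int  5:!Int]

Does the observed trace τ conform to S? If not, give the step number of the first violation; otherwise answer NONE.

NONE

@1 !Int  match  residual = !Int.?Unit.μY.…
@2 !Int  match  residual = ?Unit.μY.…
@3 ?Unit  match  residual = μY.…
@4 !Int  match  residual = !Int.?Unit.μY.…
@5 !Int  match  residual = ?Unit.μY.…
τ conforms to S (length 5)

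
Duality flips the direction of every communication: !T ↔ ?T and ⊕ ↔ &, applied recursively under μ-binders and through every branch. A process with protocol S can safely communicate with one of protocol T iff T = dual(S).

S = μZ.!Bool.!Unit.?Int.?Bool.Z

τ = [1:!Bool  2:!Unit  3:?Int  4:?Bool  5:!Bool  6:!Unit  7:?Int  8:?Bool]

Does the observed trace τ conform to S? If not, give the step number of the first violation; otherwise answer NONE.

NONE

@1 !Bool  ✓  state: !Unit.?Int.?Bool.μZ.…
@2 !Unit  ✓  state: ?Int.?Bool.μZ.…
@3 ?Int  ✓  state: ?Bool.μZ.…
@4 ?Bool  ✓  state: μZ.…
@5 !Bool  ✓  state: !Unit.?Int.?Bool.μZ.…
@6 !Unit  ✓  state: ?Int.?Bool.μZ.…
@7 ?Int  ✓  state: ?Bool.μZ.…
@8 ?Bool  ✓  state: μZ.…
τ conforms to S (length 8)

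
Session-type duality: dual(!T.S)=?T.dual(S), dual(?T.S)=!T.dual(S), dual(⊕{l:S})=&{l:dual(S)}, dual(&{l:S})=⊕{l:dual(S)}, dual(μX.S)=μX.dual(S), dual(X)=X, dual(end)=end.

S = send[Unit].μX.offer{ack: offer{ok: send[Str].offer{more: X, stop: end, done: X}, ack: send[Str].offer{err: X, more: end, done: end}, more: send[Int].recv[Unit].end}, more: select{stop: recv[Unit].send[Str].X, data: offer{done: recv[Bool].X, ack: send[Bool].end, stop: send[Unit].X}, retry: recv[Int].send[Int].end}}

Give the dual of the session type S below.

send[Unit] = recv[Unit]
  μX = μX  (μ self-dual)
    offer{ack,more} = select{ack,more}  (external→internal)
      • ack:
        offer{ok,ack,more} = select{ok,ack,more}  (external→internal)
          • ok:
            send[Str] = recv[Str]
              offer{more,stop,done} = select{more,stop,done}  (external→internal)
                • more:
                  dual(X) = X
                • stop:
                  dual(end) = end
                • done:
                  dual(X) = X
          • ack:
            send[Str] = recv[Str]
              offer{err,more,done} = select{err,more,done}  (external→internal)
                • err:
                  dual(X) = X
                • more:
                  dual(end) = end
                • done:
                  dual(end) = end
          • more:
            send[Int] = recv[Int]
              recv[Unit] = send[Unit]
                dual(end) = end
      • more:
        select{stop,data,retry} = offer{stop,data,retry}  (select→offer)
          • stop:
            recv[Unit] = send[Unit]
              send[Str] = recv[Str]
                dual(X) = X
          • data:
            offer{done,ack,stop} = select{done,ack,stop}  (external→internal)
              • done:
                recv[Bool] = send[Bool]
                  dual(X) = X
              • ack:
                send[Bool] = recv[Bool]
                  dual(end) = end
              • stop:
                send[Unit] = recv[Unit]
                  dual(X) = X
          • retry:
            recv[Int] = send[Int]
              send[Int] = recv[Int]
                dual(end) = end

recv[Unit].μX.select{ack: select{ok: recv[Str].select{more: X, stop: end, done: X}, ack: recv[Str].select{err: X, more: end, done: end}, more: recv[Int].send[Unit].end}, more: offer{stop: send[Unit].recv[Str].X, data: select{done: send[Bool].X, ack: recv[Bool].end, stop: recv[Unit].X}, retry: send[Int].recv[Int].end}}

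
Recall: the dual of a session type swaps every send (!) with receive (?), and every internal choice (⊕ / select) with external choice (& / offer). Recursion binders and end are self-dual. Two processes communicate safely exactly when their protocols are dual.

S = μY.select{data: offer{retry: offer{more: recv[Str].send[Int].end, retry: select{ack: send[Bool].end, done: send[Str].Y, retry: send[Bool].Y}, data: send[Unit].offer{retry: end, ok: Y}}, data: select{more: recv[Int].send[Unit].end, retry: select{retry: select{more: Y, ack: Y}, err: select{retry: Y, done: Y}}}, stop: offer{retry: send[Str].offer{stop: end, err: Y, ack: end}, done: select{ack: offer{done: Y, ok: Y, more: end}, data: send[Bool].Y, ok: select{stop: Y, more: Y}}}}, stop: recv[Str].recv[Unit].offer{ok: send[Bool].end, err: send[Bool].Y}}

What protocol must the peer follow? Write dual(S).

μY = μY  (μ self-dual)
  select{data,stop} = offer{data,stop}  (internal→external)
    case data:
      offer{retry,data,stop} = select{retry,data,stop}  (external→internal)
        case retry:
          offer{more,retry,data} = select{more,retry,data}  (external→internal)
            case more:
              recv[Str] = send[Str]
                send[Int] = recv[Int]
                  dual(end) = end
            case retry:
              select{ack,done,retry} = offer{ack,done,retry}  (internal→external)
                case ack:
                  send[Bool] = recv[Bool]
                    dual(end) = end
                case done:
                  send[Str] = recv[Str]
                    dual(Y) = Y
                case retry:
                  send[Bool] = recv[Bool]
                    dual(Y) = Y
            case data:
              send[Unit] = recv[Unit]
                offer{retry,ok} = select{retry,ok}  (external→internal)
                  case retry:
                    dual(end) = end
                  case ok:
                    dual(Y) = Y
        case data:
          select{more,retry} = offer{more,retry}  (internal→external)
            case more:
              recv[Int] = send[Int]
                send[Unit] = recv[Unit]
                  dual(end) = end
            case retry:
              select{retry,err} = offer{retry,err}  (internal→external)
                case retry:
                  select{more,ack} = offer{more,ack}  (internal→external)
                    case more:
                      dual(Y) = Y
                    case ack:
                      dual(Y) = Y
                case err:
                  select{retry,done} = offer{retry,done}  (internal→external)
                    case retry:
                      dual(Y) = Y
                    case done:
                      dual(Y) = Y
        case stop:
          offer{retry,done} = select{retry,done}  (external→internal)
            case retry:
              send[Str] = recv[Str]
                offer{stop,err,ack} = select{stop,err,ack}  (external→internal)
                  case stop:
                    dual(end) = end
                  case err:
                    dual(Y) = Y
                  case ack:
                    dual(end) = end
            case done:
              select{ack,data,ok} = offer{ack,data,ok}  (internal→external)
                case ack:
                  offer{done,ok,more} = select{done,ok,more}  (external→internal)
                    case done:
                      dual(Y) = Y
                    case ok:
                      dual(Y) = Y
                    case more:
                      dual(end) = end
                case data:
                  send[Bool] = recv[Bool]
                    dual(Y) = Y
                case ok:
                  select{stop,more} = offer{stop,more}  (internal→external)
                    case stop:
                      dual(Y) = Y
                    case more:
                      dual(Y) = Y
    case stop:
      recv[Str] = send[Str]
        recv[Unit] = send[Unit]
          offer{ok,err} = select{ok,err}  (external→internal)
            case ok:
              send[Bool] = recv[Bool]
                dual(end) = end
            case err:
              send[Bool] = recv[Bool]
                dual(Y) = Y

μY.offer{data: select{retry: select{more: send[Str].recv[Int].end, retry: offer{ack: recv[Bool].end, done: recv[Str].Y, retry: recv[Bool].Y}, data: recv[Unit].select{retry: end, ok: Y}}, data: offer{more: send[Int].recv[Unit].end, retry: offer{retry: offer{more: Y, ack: Y}, err: offer{retry: Y, done: Y}}}, stop: select{retry: recv[Str].select{stop: end, err: Y, ack: end}, done: offer{ack: select{done: Y, ok: Y, more: end}, data: recv[Bool].Y, ok: offer{stop: Y, more: Y}}}}, stop: send[Str].send[Unit].select{ok: recv[Bool].end, err: recv[Bool].Y}}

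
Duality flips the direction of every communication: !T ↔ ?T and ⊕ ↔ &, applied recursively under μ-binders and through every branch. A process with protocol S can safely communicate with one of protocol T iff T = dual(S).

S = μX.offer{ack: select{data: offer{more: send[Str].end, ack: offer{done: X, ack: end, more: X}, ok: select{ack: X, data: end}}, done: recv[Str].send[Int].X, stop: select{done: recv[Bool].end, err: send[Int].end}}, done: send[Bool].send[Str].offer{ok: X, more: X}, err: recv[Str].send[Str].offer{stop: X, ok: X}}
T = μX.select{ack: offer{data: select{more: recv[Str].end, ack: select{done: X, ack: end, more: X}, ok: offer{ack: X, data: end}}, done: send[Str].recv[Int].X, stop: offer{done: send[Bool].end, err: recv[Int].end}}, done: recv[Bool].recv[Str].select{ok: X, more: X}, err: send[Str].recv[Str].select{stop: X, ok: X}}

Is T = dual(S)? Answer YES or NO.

YES

μX ‖ μX  ✓ (binder kept)
  offer{ack,done,err} ‖ select{ack,done,err}  ✓ label sets agree
    case ack:
      select{data,done,stop} ‖ offer{data,done,stop}  ✓ label sets agree
        case data:
          offer{more,ack,ok} ‖ select{more,ack,ok}  ✓ label sets agree
            case more:
              send[Str] ‖ recv[Str]  ✓
                end ‖ end  ✓
            case ack:
              offer{done,ack,more} ‖ select{done,ack,more}  ✓ label sets agree
                case done:
                  X ‖ X  ✓
                case ack:
                  end ‖ end  ✓
                case more:
                  X ‖ X  ✓
            case ok:
              select{ack,data} ‖ offer{ack,data}  ✓ label sets agree
                case ack:
                  X ‖ X  ✓
                case data:
                  end ‖ end  ✓
        case done:
          recv[Str] ‖ send[Str]  ✓
            send[Int] ‖ recv[Int]  ✓
              X ‖ X  ✓
        case stop:
          select{done,err} ‖ offer{done,err}  ✓ label sets agree
            case done:
              recv[Bool] ‖ send[Bool]  ✓
                end ‖ end  ✓
            case err:
              send[Int] ‖ recv[Int]  ✓
                end ‖ end  ✓
    case done:
      send[Bool] ‖ recv[Bool]  ✓
        send[Str] ‖ recv[Str]  ✓
          offer{ok,more} ‖ select{ok,more}  ✓ label sets agree
            case ok:
              X ‖ X  ✓
            case more:
              X ‖ X  ✓
    case err:
      recv[Str] ‖ send[Str]  ✓
        send[Str] ‖ recv[Str]  ✓
          offer{stop,ok} ‖ select{stop,ok}  ✓ label sets agree
            case stop:
              X ‖ X  ✓
            case ok:
              X ‖ X  ✓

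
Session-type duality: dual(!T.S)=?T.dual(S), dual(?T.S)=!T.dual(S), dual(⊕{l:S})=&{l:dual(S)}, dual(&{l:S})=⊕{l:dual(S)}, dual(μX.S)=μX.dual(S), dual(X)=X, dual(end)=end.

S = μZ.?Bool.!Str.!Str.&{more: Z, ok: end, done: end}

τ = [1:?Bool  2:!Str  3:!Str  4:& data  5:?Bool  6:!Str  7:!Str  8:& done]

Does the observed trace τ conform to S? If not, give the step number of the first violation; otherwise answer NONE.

4

step 1: ?Bool  ok  now at !Str.!Str.&{more: μZ.…, ok: end, done: end}
step 2: !Str  ok  now at !Str.&{more: μZ.…, ok: end, done: end}
step 3: !Str  ok  now at &{more: μZ.…, ok: end, done: end}
step 4: got & data, protocol expects & more or & ok or & done  ✗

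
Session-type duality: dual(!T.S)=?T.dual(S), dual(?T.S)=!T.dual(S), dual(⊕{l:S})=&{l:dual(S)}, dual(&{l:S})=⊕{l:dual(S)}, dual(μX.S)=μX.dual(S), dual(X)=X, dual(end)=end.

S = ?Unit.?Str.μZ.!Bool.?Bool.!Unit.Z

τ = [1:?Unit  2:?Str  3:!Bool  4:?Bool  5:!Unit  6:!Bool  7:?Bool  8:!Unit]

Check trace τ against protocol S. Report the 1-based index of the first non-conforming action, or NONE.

step 1: ?Unit  match  now at ?Str.μZ.…
step 2: ?Str  match  now at μZ.…
step 3: !Bool  match  now at ?Bool.!Unit.μZ.…
step 4: ?Bool  match  now at !Unit.μZ.…
step 5: !Unit  match  now at μZ.…
step 6: !Bool  match  now at ?Bool.!Unit.μZ.…
step 7: ?Bool  match  now at !Unit.μZ.…
step 8: !Unit  match  now at μZ.…
all 8 steps conform

NONE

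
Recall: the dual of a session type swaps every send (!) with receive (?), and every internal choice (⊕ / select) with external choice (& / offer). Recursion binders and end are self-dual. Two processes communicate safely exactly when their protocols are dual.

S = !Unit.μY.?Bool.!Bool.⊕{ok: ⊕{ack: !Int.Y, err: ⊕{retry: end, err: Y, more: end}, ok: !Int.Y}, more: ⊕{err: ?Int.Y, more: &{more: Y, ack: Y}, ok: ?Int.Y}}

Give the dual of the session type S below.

!Unit ↦ ?Unit
  μY ↦ μY  (rec unchanged)
    ?Bool ↦ !Bool
      !Bool ↦ ?Bool
        ⊕{ok,more} ↦ &{ok,more}  (select→offer)
          [ok]
            ⊕{ack,err,ok} ↦ &{ack,err,ok}  (select→offer)
              [ack]
                !Int ↦ ?Int
                  dual(Y) = Y
              [err]
                ⊕{retry,err,more} ↦ &{retry,err,more}  (select→offer)
                  [retry]
                    dual(end) = end
                  [err]
                    dual(Y) = Y
                  [more]
                    dual(end) = end
              [ok]
                !Int ↦ ?Int
                  dual(Y) = Y
          [more]
            ⊕{err,more,ok} ↦ &{err,more,ok}  (select→offer)
              [err]
                ?Int ↦ !Int
                  dual(Y) = Y
              [more]
                &{more,ack} ↦ ⊕{more,ack}  (offer→select)
                  [more]
                    dual(Y) = Y
                  [ack]
                    dual(Y) = Y
              [ok]
                ?Int ↦ !Int
                  dual(Y) = Y

?Unit.μY.!Bool.?Bool.&{ok: &{ack: ?Int.Y, err: &{retry: end, err: Y, more: end}, ok: ?Int.Y}, more: &{err: !Int.Y, more: ⊕{more: Y, ack: Y}, ok: !Int.Y}}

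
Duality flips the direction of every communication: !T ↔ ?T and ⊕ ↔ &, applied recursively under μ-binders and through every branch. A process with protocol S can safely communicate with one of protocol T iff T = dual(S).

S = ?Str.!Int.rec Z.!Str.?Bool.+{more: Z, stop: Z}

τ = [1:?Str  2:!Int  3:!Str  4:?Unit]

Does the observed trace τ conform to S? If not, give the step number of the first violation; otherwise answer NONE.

4

@1 ?Str  match  now at !Int.rec Z.…
@2 !Int  match  now at rec Z.…
@3 !Str  match  now at ?Bool.+{more: rec Z.…, stop: rec Z.…}
@4 got ?Unit, protocol expects ?Bool  ✗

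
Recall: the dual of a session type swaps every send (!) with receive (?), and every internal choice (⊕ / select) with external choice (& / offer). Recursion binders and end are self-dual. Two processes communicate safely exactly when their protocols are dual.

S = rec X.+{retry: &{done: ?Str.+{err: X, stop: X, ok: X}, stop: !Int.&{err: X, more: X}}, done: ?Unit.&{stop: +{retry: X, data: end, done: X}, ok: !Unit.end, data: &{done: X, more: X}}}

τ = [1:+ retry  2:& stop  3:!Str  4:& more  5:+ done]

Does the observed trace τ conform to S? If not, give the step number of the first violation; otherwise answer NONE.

3

[1] + retry  match  residual = &{done: ?Str.+{err: rec X.…, stop: rec X.…, ok: rec X.…}, stop: !Int.&{err: rec X.…, more: rec X.…}}
[2] & stop  match  residual = !Int.&{err: rec X.…, more: rec X.…}
[3] got !Str, protocol expects !Int  ✗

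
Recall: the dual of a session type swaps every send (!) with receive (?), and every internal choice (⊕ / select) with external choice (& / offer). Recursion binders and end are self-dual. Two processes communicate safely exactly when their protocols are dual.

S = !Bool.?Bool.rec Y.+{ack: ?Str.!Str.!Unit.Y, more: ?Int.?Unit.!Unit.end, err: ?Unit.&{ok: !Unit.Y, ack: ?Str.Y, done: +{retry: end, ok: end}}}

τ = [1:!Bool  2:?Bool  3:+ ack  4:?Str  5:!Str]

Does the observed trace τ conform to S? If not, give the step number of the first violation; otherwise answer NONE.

NONE

[1] !Bool  ok  residual = ?Bool.rec Y.…
[2] ?Bool  ok  residual = rec Y.…
[3] + ack  ok  residual = ?Str.!Str.!Unit.rec Y.…
[4] ?Str  ok  residual = !Str.!Unit.rec Y.…
[5] !Str  ok  residual = !Unit.rec Y.…
all 5 steps conform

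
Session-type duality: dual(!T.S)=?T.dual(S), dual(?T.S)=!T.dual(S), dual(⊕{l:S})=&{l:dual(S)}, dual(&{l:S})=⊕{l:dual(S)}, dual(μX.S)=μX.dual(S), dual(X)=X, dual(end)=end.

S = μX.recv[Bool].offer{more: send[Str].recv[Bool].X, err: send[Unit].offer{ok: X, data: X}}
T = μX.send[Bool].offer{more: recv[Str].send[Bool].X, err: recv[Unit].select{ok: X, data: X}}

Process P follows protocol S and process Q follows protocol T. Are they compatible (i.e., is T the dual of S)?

NO

μX | μX  match (μ self-dual)
  recv[Bool] | send[Bool]  match
    offer{more,err} | offer{more,err}  ✗ choice polarity not flipped — not dual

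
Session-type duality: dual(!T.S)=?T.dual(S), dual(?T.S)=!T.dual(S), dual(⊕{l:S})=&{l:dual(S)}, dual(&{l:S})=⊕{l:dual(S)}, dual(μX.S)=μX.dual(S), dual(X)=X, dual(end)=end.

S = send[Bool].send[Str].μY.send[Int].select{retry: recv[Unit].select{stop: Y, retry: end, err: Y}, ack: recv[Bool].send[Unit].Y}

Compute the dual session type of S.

recv[Bool].recv[Str].μY.recv[Int].offer{retry: send[Unit].offer{stop: Y, retry: end, err: Y}, ack: send[Bool].recv[Unit].Y}

send[Bool] = recv[Bool]
  send[Str] = recv[Str]
    μY = μY  (rec unchanged)
      send[Int] = recv[Int]
        select{retry,ack} = offer{retry,ack}  (⊕→&)
          case retry:
            recv[Unit] = send[Unit]
              select{stop,retry,err} = offer{stop,retry,err}  (⊕→&)
                case stop:
                  Y self-dual
                case retry:
                  end self-dual
                case err:
                  Y self-dual
          case ack:
            recv[Bool] = send[Bool]
              send[Unit] = recv[Unit]
                Y self-dual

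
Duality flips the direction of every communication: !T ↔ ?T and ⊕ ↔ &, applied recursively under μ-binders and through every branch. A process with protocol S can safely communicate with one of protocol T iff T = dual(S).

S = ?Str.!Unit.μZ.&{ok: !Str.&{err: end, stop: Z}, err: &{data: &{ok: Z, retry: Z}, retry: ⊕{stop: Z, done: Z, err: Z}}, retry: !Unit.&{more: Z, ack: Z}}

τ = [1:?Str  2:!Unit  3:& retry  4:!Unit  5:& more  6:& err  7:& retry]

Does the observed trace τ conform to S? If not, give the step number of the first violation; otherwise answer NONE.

NONE

step 1: ?Str  ✓  now at !Unit.μZ.…
step 2: !Unit  ✓  now at μZ.…
step 3: & retry  ✓  now at !Unit.&{more: μZ.…, ack: μZ.…}
step 4: !Unit  ✓  now at &{more: μZ.…, ack: μZ.…}
step 5: & more  ✓  now at μZ.…
step 6: & err  ✓  now at &{data: &{ok: μZ.…, retry: μZ.…}, retry: ⊕{stop: μZ.…, done: μZ.…, err: μZ.…}}
step 7: & retry  ✓  now at ⊕{stop: μZ.…, done: μZ.…, err: μZ.…}
τ conforms to S (length 7)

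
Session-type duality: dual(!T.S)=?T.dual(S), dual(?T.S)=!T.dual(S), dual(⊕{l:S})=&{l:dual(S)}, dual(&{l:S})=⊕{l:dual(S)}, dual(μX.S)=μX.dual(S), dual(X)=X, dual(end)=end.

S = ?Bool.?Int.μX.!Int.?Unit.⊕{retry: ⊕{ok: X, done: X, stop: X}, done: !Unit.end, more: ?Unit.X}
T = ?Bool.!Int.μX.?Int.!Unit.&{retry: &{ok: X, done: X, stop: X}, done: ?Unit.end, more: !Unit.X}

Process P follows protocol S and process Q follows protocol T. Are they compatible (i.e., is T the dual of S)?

NO

?Bool ‖ ?Bool  ✗ same direction on both sides — not dual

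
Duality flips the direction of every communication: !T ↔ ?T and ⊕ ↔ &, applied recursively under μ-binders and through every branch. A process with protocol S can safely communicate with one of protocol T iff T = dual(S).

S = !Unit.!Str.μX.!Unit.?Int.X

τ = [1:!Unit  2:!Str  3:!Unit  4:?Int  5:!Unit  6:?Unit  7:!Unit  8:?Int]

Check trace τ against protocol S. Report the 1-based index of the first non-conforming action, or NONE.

6

[1] !Unit  ✓  cont: !Str.μX.…
[2] !Str  ✓  cont: μX.…
[3] !Unit  ✓  cont: ?Int.μX.…
[4] ?Int  ✓  cont: μX.…
[5] !Unit  ✓  cont: ?Int.μX.…
[6] got ?Unit, protocol expects ?Int  ✗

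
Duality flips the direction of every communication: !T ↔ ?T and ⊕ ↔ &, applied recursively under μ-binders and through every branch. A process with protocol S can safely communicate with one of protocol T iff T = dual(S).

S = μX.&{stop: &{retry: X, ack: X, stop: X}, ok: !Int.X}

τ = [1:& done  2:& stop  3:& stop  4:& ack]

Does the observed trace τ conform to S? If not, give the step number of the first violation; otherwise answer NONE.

step 1: got & done, protocol expects & stop or & ok  ✗

1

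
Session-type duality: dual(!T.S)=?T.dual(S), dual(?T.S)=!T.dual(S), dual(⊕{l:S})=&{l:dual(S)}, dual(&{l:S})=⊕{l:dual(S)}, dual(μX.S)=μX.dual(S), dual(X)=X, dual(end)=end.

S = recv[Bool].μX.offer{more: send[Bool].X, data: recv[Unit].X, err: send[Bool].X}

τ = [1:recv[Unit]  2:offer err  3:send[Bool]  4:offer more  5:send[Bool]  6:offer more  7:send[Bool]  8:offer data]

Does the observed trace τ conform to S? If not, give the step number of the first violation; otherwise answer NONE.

@1 got recv[Unit], protocol expects recv[Bool]  ✗

1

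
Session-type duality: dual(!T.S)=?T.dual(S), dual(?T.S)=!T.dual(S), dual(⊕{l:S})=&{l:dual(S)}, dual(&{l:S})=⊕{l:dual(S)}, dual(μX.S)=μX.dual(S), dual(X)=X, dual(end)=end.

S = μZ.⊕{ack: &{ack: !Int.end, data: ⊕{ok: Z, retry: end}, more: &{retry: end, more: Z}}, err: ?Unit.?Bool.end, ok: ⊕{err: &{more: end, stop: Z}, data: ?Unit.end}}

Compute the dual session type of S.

μZ.&{ack: ⊕{ack: ?Int.end, data: &{ok: Z, retry: end}, more: ⊕{retry: end, more: Z}}, err: !Unit.!Bool.end, ok: &{err: ⊕{more: end, stop: Z}, data: !Unit.end}}

μZ → μZ  (rec unchanged)
  ⊕{ack,err,ok} → &{ack,err,ok}  (⊕→&)
    [ack]
      &{ack,data,more} → ⊕{ack,data,more}  (external→internal)
        [ack]
          !Int → ?Int
            end ↦ end
        [data]
          ⊕{ok,retry} → &{ok,retry}  (⊕→&)
            [ok]
              Z ↦ Z
            [retry]
              end ↦ end
        [more]
          &{retry,more} → ⊕{retry,more}  (external→internal)
            [retry]
              end ↦ end
            [more]
              Z ↦ Z
    [err]
      ?Unit → !Unit
        ?Bool → !Bool
          end ↦ end
    [ok]
      ⊕{err,data} → &{err,data}  (⊕→&)
        [err]
          &{more,stop} → ⊕{more,stop}  (external→internal)
            [more]
              end ↦ end
            [stop]
              Z ↦ Z
        [data]
          ?Unit → !Unit
            end ↦ end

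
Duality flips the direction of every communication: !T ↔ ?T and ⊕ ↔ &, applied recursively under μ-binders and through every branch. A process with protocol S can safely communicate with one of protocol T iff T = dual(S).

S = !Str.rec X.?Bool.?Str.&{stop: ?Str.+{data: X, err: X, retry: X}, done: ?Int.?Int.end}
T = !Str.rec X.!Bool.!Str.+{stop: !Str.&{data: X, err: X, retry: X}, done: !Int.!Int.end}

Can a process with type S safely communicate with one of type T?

!Str vs !Str  ✗ same direction on both sides — not dual

NO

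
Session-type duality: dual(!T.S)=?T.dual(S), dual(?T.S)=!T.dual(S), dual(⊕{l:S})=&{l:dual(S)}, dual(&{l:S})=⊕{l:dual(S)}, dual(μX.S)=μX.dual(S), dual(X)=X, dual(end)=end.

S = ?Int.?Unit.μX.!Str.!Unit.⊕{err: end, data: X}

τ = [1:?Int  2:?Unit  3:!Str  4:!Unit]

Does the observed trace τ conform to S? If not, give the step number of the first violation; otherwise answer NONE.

step 1: ?Int  ok  state: ?Unit.μX.…
step 2: ?Unit  ok  state: μX.…
step 3: !Str  ok  state: !Unit.⊕{err: end, data: μX.…}
step 4: !Unit  ok  state: ⊕{err: end, data: μX.…}
trace exhausted — no violation

NONE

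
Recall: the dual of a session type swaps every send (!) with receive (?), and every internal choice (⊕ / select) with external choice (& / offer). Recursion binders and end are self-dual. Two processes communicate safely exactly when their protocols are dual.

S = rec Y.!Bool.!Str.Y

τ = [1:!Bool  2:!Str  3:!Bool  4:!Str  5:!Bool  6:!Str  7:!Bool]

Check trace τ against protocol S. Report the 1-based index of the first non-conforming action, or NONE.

NONE

[1] !Bool  ok  state: !Str.rec Y.…
[2] !Str  ok  state: rec Y.…
[3] !Bool  ok  state: !Str.rec Y.…
[4] !Str  ok  state: rec Y.…
[5] !Bool  ok  state: !Str.rec Y.…
[6] !Str  ok  state: rec Y.…
[7] !Bool  ok  state: !Str.rec Y.…
all 7 steps conform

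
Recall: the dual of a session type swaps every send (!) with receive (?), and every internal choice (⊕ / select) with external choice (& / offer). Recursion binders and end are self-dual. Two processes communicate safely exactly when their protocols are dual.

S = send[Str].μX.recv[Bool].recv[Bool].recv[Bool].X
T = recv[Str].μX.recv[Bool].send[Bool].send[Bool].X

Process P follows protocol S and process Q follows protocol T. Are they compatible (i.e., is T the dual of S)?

NO

send[Str] | recv[Str]  match
  μX | μX  match (rec unchanged)
    recv[Bool] | recv[Bool]  ✗ same direction on both sides — not dual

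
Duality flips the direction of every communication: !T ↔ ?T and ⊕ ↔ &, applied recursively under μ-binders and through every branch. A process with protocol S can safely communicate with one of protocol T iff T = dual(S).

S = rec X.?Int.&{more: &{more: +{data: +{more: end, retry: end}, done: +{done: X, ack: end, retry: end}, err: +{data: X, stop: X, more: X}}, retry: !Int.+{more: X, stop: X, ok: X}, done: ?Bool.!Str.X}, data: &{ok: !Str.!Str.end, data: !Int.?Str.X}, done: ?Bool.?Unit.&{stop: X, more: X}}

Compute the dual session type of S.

rec X.!Int.+{more: +{more: &{data: &{more: end, retry: end}, done: &{done: X, ack: end, retry: end}, err: &{data: X, stop: X, more: X}}, retry: ?Int.&{more: X, stop: X, ok: X}, done: !Bool.?Str.X}, data: +{ok: ?Str.?Str.end, data: ?Int.!Str.X}, done: !Bool.!Unit.+{stop: X, more: X}}

rec X ↦ rec X  (rec unchanged)
  ?Int ↦ !Int
    &{more,data,done} ↦ +{more,data,done}  (offer→select)
      • more:
        &{more,retry,done} ↦ +{more,retry,done}  (offer→select)
          • more:
            +{data,done,err} ↦ &{data,done,err}  (select→offer)
              • data:
                +{more,retry} ↦ &{more,retry}  (select→offer)
                  • more:
                    end ↦ end
                  • retry:
                    end ↦ end
              • done:
                +{done,ack,retry} ↦ &{done,ack,retry}  (select→offer)
                  • done:
                    X ↦ X
                  • ack:
                    end ↦ end
                  • retry:
                    end ↦ end
              • err:
                +{data,stop,more} ↦ &{data,stop,more}  (select→offer)
                  • data:
                    X ↦ X
                  • stop:
                    X ↦ X
                  • more:
                    X ↦ X
          • retry:
            !Int ↦ ?Int
              +{more,stop,ok} ↦ &{more,stop,ok}  (select→offer)
                • more:
                  X ↦ X
                • stop:
                  X ↦ X
                • ok:
                  X ↦ X
          • done:
            ?Bool ↦ !Bool
              !Str ↦ ?Str
                X ↦ X
      • data:
        &{ok,data} ↦ +{ok,data}  (offer→select)
          • ok:
            !Str ↦ ?Str
              !Str ↦ ?Str
                end ↦ end
          • data:
            !Int ↦ ?Int
              ?Str ↦ !Str
                X ↦ X
      • done:
        ?Bool ↦ !Bool
          ?Unit ↦ !Unit
            &{stop,more} ↦ +{stop,more}  (offer→select)
              • stop:
                X ↦ X
              • more:
                X ↦ X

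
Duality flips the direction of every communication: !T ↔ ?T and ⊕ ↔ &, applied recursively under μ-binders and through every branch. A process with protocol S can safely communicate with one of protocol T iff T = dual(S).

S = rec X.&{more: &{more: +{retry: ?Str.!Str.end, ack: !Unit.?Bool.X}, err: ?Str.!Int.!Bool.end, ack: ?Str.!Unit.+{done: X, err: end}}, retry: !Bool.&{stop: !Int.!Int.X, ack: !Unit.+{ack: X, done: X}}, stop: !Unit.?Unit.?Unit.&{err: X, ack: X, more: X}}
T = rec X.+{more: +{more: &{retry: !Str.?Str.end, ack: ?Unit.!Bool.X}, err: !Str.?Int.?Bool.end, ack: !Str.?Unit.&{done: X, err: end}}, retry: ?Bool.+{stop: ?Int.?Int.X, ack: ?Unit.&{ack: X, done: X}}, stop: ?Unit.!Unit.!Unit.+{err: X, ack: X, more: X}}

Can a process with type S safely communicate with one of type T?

YES

rec X | rec X  ok (rec unchanged)
  &{more,retry,stop} | +{more,retry,stop}  ok label sets agree
    [more]
      &{more,err,ack} | +{more,err,ack}  ok label sets agree
        [more]
          +{retry,ack} | &{retry,ack}  ok label sets agree
            [retry]
              ?Str | !Str  ok
                !Str | ?Str  ok
                  end | end  ok
            [ack]
              !Unit | ?Unit  ok
                ?Bool | !Bool  ok
                  X | X  ok
        [err]
          ?Str | !Str  ok
            !Int | ?Int  ok
              !Bool | ?Bool  ok
                end | end  ok
        [ack]
          ?Str | !Str  ok
            !Unit | ?Unit  ok
              +{done,err} | &{done,err}  ok label sets agree
                [done]
                  X | X  ok
                [err]
                  end | end  ok
    [retry]
      !Bool | ?Bool  ok
        &{stop,ack} | +{stop,ack}  ok label sets agree
          [stop]
            !Int | ?Int  ok
              !Int | ?Int  ok
                X | X  ok
          [ack]
            !Unit | ?Unit  ok
              +{ack,done} | &{ack,done}  ok label sets agree
                [ack]
                  X | X  ok
                [done]
                  X | X  ok
    [stop]
      !Unit | ?Unit  ok
        ?Unit | !Unit  ok
          ?Unit | !Unit  ok
            &{err,ack,more} | +{err,ack,more}  ok label sets agree
              [err]
                X | X  ok
              [ack]
                X | X  ok
              [more]
                X | X  ok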